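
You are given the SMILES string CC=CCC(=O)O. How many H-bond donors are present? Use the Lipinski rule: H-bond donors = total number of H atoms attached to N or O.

1

Donors: find every N or O and count the H atoms it carries.
  atom 6 (O): bond orders sum to 2 → 0 H
  atom 7 (O): bond orders sum to 1 → 1 H
Lipinski HBD = 1.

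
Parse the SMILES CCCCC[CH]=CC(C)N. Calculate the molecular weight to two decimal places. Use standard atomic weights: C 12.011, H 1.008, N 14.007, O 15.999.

First, the molecular formula is C9H19N (counting implicit H from valence).
  C: 9 × 12.011 = 108.099
  H: 19 × 1.008 = 19.152
  N: 1 × 14.007 = 14.007
Sum: 9×12.011 + 19×1.008 + 1×14.007 = 141.258 → 141.26 g/mol.

141.26 g/mol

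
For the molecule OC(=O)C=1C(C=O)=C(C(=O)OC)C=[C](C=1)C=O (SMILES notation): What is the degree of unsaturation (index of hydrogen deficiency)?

8

Degree of unsaturation = (number of rings) + (number of π bonds).
Ring closures in the SMILES: 1.
π bonds: 7 double bonds (each 1 DoU) → 7 DoU from unsaturation.
Total DoU = 1 + 7 = 8.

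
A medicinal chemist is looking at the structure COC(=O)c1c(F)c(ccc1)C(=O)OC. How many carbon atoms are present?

10

Count every carbon token in the SMILES (each C, including those in ring-closure positions and inside branches).
Carbon count: 10.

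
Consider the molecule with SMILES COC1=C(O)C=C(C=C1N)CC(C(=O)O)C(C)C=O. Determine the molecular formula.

Walk through each heavy atom and fill implicit hydrogens from standard valence (C 4, N 3, O 2, S 2, halogen 1):
  atom 1: C, bond orders sum to 1 (valence 4) → 3 H
  atom 2: O, bond orders sum to 2 (valence 2) → 0 H
  atom 3: C, bond orders sum to 4 (valence 4) → 0 H
  atom 4: C, bond orders sum to 4 (valence 4) → 0 H
  atom 5: O, bond orders sum to 1 (valence 2) → 1 H
  atom 6: C, bond orders sum to 3 (valence 4) → 1 H
  atom 7: C, bond orders sum to 4 (valence 4) → 0 H
  atom 8: C, bond orders sum to 3 (valence 4) → 1 H
  atom 9: C, bond orders sum to 4 (valence 4) → 0 H
  atom 10: N, bond orders sum to 1 (valence 3) → 2 H
  atom 11: C, bond orders sum to 2 (valence 4) → 2 H
  atom 12: C, bond orders sum to 3 (valence 4) → 1 H
  atom 13: C, bond orders sum to 4 (valence 4) → 0 H
  atom 14: O, bond orders sum to 2 (valence 2) → 0 H
  atom 15: O, bond orders sum to 1 (valence 2) → 1 H
  atom 16: C, bond orders sum to 3 (valence 4) → 1 H
  atom 17: C, bond orders sum to 1 (valence 4) → 3 H
  atom 18: C, bond orders sum to 3 (valence 4) → 1 H
  atom 19: O, bond orders sum to 2 (valence 2) → 0 H
Totals → C:13, H:17, N:1, O:5.
In Hill order: C13H17NO5.

C13H17NO5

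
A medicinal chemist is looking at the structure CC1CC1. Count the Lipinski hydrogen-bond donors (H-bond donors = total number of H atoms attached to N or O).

0

Donors: find every N or O and count the H atoms it carries.
  (no N or O atoms present)
Lipinski HBD = 0.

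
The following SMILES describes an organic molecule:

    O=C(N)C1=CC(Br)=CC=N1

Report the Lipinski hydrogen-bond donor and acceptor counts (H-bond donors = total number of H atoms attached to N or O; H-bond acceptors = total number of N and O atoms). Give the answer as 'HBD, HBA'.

Donors: find every N or O and count the H atoms it carries.
  atom 1 (O): bond orders sum to 2 → 0 H
  atom 3 (N): bond orders sum to 1 → 2 H
  atom 10 (N): bond orders sum to 3 → 0 H
Lipinski HBD = 2.
Acceptors: N atoms = 2, O atoms = 1 → HBA = 3.

2, 3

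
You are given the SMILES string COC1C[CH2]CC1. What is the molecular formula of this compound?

C6H12O

Walk through each heavy atom and fill implicit hydrogens from standard valence (C 4, N 3, O 2, S 2, halogen 1):
  atom 1: C, bond orders sum to 1 (valence 4) → 3 H
  atom 2: O, bond orders sum to 2 (valence 2) → 0 H
  atom 3: C, bond orders sum to 3 (valence 4) → 1 H
  atom 4: C, bond orders sum to 2 (valence 4) → 2 H
  atom 5: C with explicit H count 2
  atom 6: C, bond orders sum to 2 (valence 4) → 2 H
  atom 7: C, bond orders sum to 2 (valence 4) → 2 H
Totals → C:6, H:12, O:1.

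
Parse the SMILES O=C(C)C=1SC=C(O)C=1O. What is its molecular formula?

Walk through each heavy atom and fill implicit hydrogens from standard valence (C 4, N 3, O 2, S 2, halogen 1):
  atom 1: O, bond orders sum to 2 (valence 2) → 0 H
  atom 2: C, bond orders sum to 4 (valence 4) → 0 H
  atom 3: C, bond orders sum to 1 (valence 4) → 3 H
  atom 4: C, bond orders sum to 4 (valence 4) → 0 H
  atom 5: S, bond orders sum to 2 (valence 2) → 0 H
  atom 6: C, bond orders sum to 3 (valence 4) → 1 H
  atom 7: C, bond orders sum to 4 (valence 4) → 0 H
  atom 8: O, bond orders sum to 1 (valence 2) → 1 H
  atom 9: C, bond orders sum to 4 (valence 4) → 0 H
  atom 10: O, bond orders sum to 1 (valence 2) → 1 H
Totals → C:6, H:6, O:3, S:1.
In Hill order: C6H6O3S.

C6H6O3S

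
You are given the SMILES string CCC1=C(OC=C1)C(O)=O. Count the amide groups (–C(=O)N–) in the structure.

0

Scan the SMILES for the amide motif — none present.
Groups that are present: 1 carboxylic acid.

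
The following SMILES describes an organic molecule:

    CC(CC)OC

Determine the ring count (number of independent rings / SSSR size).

0

In SMILES, each pair of matching ring-closure digits denotes one ring-closing bond; the number of such bonds equals the number of independent rings.
Ring-closure bonds here: 0.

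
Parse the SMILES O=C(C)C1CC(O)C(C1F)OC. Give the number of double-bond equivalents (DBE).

2

Degree of unsaturation = (number of rings) + (number of π bonds).
Ring closures in the SMILES: 1.
π bonds: 1 double bond (each 1 DoU) → 1 DoU from unsaturation.
Total DoU = 1 + 1 = 2.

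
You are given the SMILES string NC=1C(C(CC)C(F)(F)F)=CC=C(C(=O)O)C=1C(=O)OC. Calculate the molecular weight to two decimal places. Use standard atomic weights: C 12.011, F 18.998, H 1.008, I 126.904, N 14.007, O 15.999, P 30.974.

First, the molecular formula is C13H14F3NO4 (counting implicit H from valence).
  C: 13 × 12.011 = 156.143
  F: 3 × 18.998 = 56.994
  H: 14 × 1.008 = 14.112
  N: 1 × 14.007 = 14.007
  O: 4 × 15.999 = 63.996
Sum: 13×12.011 + 3×18.998 + 14×1.008 + 1×14.007 + 4×15.999 = 305.252 → 305.25 g/mol.

305.25 g/mol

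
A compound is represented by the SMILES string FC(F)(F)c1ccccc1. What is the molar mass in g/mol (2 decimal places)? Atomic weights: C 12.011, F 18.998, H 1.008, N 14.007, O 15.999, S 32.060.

146.11 g/mol

First, the molecular formula is C7H5F3 (counting implicit H from valence).
  C: 7 × 12.011 = 84.077
  F: 3 × 18.998 = 56.994
  H: 5 × 1.008 = 5.040
Sum: 7×12.011 + 3×18.998 + 5×1.008 = 146.111 → 146.11 g/mol.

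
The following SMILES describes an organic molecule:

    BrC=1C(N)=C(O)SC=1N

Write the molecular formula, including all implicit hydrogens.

Walk through each heavy atom and fill implicit hydrogens from standard valence (C 4, N 3, O 2, S 2, halogen 1):
  atom 1: Br (halogen, monovalent) → 0 H
  atom 2: C, bond orders sum to 4 (valence 4) → 0 H
  atom 3: C, bond orders sum to 4 (valence 4) → 0 H
  atom 4: N, bond orders sum to 1 (valence 3) → 2 H
  atom 5: C, bond orders sum to 4 (valence 4) → 0 H
  atom 6: O, bond orders sum to 1 (valence 2) → 1 H
  atom 7: S, bond orders sum to 2 (valence 2) → 0 H
  atom 8: C, bond orders sum to 4 (valence 4) → 0 H
  atom 9: N, bond orders sum to 1 (valence 3) → 2 H
Totals → C:4, H:5, Br:1, N:2, O:1, S:1.

C4H5BrN2OS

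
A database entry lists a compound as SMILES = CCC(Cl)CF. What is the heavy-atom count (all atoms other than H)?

Every atom symbol written in the SMILES (organic subset) is one heavy atom; implicit H are not written.
Heavy atoms by element → C:4, Cl:1, F:1.
Total: 6.

6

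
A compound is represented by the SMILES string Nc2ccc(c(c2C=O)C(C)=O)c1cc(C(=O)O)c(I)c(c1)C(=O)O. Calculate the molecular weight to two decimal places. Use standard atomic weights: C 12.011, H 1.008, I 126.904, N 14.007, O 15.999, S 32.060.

First, the molecular formula is C17H12INO6 (counting implicit H from valence).
  C: 17 × 12.011 = 204.187
  H: 12 × 1.008 = 12.096
  I: 1 × 126.904 = 126.904
  N: 1 × 14.007 = 14.007
  O: 6 × 15.999 = 95.994
Sum: 17×12.011 + 12×1.008 + 1×126.904 + 1×14.007 + 6×15.999 = 453.188 → 453.19 g/mol.

453.19 g/mol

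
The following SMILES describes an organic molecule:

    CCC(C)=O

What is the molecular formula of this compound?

Walk through each heavy atom and fill implicit hydrogens from standard valence (C 4, N 3, O 2, S 2, halogen 1):
  atom 1: C, bond orders sum to 1 (valence 4) → 3 H
  atom 2: C, bond orders sum to 2 (valence 4) → 2 H
  atom 3: C, bond orders sum to 4 (valence 4) → 0 H
  atom 4: C, bond orders sum to 1 (valence 4) → 3 H
  atom 5: O, bond orders sum to 2 (valence 2) → 0 H
Totals → C:4, H:8, O:1.
In Hill order: C4H8O.

C4H8O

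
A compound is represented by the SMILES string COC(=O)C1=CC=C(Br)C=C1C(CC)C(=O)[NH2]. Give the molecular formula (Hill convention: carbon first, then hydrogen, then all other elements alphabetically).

Walk through each heavy atom and fill implicit hydrogens from standard valence (C 4, N 3, O 2, S 2, halogen 1):
  atom 1: C, bond orders sum to 1 (valence 4) → 3 H
  atom 2: O, bond orders sum to 2 (valence 2) → 0 H
  atom 3: C, bond orders sum to 4 (valence 4) → 0 H
  atom 4: O, bond orders sum to 2 (valence 2) → 0 H
  atom 5: C, bond orders sum to 4 (valence 4) → 0 H
  atom 6: C, bond orders sum to 3 (valence 4) → 1 H
  atom 7: C, bond orders sum to 3 (valence 4) → 1 H
  atom 8: C, bond orders sum to 4 (valence 4) → 0 H
  atom 9: Br (halogen, monovalent) → 0 H
  atom 10: C, bond orders sum to 3 (valence 4) → 1 H
  atom 11: C, bond orders sum to 4 (valence 4) → 0 H
  atom 12: C, bond orders sum to 3 (valence 4) → 1 H
  atom 13: C, bond orders sum to 2 (valence 4) → 2 H
  atom 14: C, bond orders sum to 1 (valence 4) → 3 H
  atom 15: C, bond orders sum to 4 (valence 4) → 0 H
  atom 16: O, bond orders sum to 2 (valence 2) → 0 H
  atom 17: N with explicit H count 2
Totals → C:12, H:14, Br:1, N:1, O:3.

C12H14BrNO3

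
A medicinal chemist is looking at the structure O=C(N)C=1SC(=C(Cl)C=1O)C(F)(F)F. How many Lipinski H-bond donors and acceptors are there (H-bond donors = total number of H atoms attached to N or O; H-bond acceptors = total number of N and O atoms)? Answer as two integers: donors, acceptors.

3, 3

Donors: find every N or O and count the H atoms it carries.
  atom 1 (O): bond orders sum to 2 → 0 H
  atom 3 (N): bond orders sum to 1 → 2 H
  atom 10 (O): bond orders sum to 1 → 1 H
Lipinski HBD = 3.
Acceptors: N atoms = 1, O atoms = 2 → HBA = 3.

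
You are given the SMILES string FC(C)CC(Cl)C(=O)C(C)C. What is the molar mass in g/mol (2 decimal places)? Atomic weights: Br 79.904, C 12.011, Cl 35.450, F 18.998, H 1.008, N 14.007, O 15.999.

First, the molecular formula is C8H14ClFO (counting implicit H from valence).
  C: 8 × 12.011 = 96.088
  Cl: 1 × 35.450 = 35.450
  F: 1 × 18.998 = 18.998
  H: 14 × 1.008 = 14.112
  O: 1 × 15.999 = 15.999
Sum: 8×12.011 + 1×35.450 + 1×18.998 + 14×1.008 + 1×15.999 = 180.647 → 180.65 g/mol.

180.65 g/mol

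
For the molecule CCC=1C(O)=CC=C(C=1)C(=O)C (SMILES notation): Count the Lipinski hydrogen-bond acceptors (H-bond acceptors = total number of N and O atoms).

N atoms: 0; O atoms: 2.
Lipinski HBA = 0 + 2 = 2.

2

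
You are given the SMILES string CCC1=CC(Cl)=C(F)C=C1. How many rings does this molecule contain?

In SMILES, each pair of matching ring-closure digits denotes one ring-closing bond; the number of such bonds equals the number of independent rings.
Ring-closure bonds here: 1.

1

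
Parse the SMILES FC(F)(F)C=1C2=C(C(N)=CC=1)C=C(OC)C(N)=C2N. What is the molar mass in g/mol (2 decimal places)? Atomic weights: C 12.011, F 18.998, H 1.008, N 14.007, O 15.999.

First, the molecular formula is C12H12F3N3O (counting implicit H from valence).
  C: 12 × 12.011 = 144.132
  F: 3 × 18.998 = 56.994
  H: 12 × 1.008 = 12.096
  N: 3 × 14.007 = 42.021
  O: 1 × 15.999 = 15.999
Sum: 12×12.011 + 3×18.998 + 12×1.008 + 3×14.007 + 1×15.999 = 271.242 → 271.24 g/mol.

271.24 g/mol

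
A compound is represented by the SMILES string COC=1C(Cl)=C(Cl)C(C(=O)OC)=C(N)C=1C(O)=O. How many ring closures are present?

In SMILES, each pair of matching ring-closure digits denotes one ring-closing bond; the number of such bonds equals the number of independent rings.
Ring-closure bonds here: 1.

1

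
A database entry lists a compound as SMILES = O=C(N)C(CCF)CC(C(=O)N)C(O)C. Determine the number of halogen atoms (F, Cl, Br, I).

Halogen atoms appear at heavy-atom position 7 (1×F).
Other groups present: 2 amide, 1 hydroxyl.
Halogen count: 1.

1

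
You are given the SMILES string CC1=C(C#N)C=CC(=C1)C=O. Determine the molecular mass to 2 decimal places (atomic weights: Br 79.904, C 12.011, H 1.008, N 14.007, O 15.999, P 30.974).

145.16 g/mol

First, the molecular formula is C9H7NO (counting implicit H from valence).
  C: 9 × 12.011 = 108.099
  H: 7 × 1.008 = 7.056
  N: 1 × 14.007 = 14.007
  O: 1 × 15.999 = 15.999
Sum: 9×12.011 + 7×1.008 + 1×14.007 + 1×15.999 = 145.161 → 145.16 g/mol.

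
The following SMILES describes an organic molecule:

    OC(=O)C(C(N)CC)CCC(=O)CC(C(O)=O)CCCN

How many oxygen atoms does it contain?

5

Scan the SMILES for O atoms (remember two-letter symbols like Cl and Br are single atoms).
Oxygen count: 5.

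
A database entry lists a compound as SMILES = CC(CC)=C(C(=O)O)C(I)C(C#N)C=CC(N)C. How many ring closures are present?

0

In SMILES, each pair of matching ring-closure digits denotes one ring-closing bond; the number of such bonds equals the number of independent rings.
Ring-closure bonds here: 0.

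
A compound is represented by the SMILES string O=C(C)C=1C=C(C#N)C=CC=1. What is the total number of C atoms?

9

Count every carbon token in the SMILES (each C, including those in ring-closure positions and inside branches).
Carbon count: 9.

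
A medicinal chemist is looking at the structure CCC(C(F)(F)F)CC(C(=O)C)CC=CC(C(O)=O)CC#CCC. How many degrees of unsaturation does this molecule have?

5

Degree of unsaturation = (number of rings) + (number of π bonds).
Ring closures in the SMILES: 0.
π bonds: 3 double bonds (each 1 DoU), 1 triple bond (each 2 DoU) → 5 DoU from unsaturation.
Total DoU = 0 + 5 = 5.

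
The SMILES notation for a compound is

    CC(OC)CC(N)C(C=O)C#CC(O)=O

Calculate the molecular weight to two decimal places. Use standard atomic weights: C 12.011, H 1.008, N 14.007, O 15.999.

First, the molecular formula is C10H15NO4 (counting implicit H from valence).
  C: 10 × 12.011 = 120.110
  H: 15 × 1.008 = 15.120
  N: 1 × 14.007 = 14.007
  O: 4 × 15.999 = 63.996
Sum: 10×12.011 + 15×1.008 + 1×14.007 + 4×15.999 = 213.233 → 213.23 g/mol.

213.23 g/mol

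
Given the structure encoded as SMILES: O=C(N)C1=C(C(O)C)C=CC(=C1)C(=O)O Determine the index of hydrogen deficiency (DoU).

6

Degree of unsaturation = (number of rings) + (number of π bonds).
Ring closures in the SMILES: 1.
π bonds: 5 double bonds (each 1 DoU) → 5 DoU from unsaturation.
Total DoU = 1 + 5 = 6.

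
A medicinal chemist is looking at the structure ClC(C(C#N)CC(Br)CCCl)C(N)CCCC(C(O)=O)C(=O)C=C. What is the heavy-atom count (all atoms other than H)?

24

Every atom symbol written in the SMILES (organic subset) is one heavy atom; implicit H are not written.
Heavy atoms by element → Br:1, C:16, Cl:2, N:2, O:3.
Total: 24.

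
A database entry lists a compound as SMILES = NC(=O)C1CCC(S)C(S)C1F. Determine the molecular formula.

Walk through each heavy atom and fill implicit hydrogens from standard valence (C 4, N 3, O 2, S 2, halogen 1):
  atom 1: N, bond orders sum to 1 (valence 3) → 2 H
  atom 2: C, bond orders sum to 4 (valence 4) → 0 H
  atom 3: O, bond orders sum to 2 (valence 2) → 0 H
  atom 4: C, bond orders sum to 3 (valence 4) → 1 H
  atom 5: C, bond orders sum to 2 (valence 4) → 2 H
  atom 6: C, bond orders sum to 2 (valence 4) → 2 H
  atom 7: C, bond orders sum to 3 (valence 4) → 1 H
  atom 8: S, bond orders sum to 1 (valence 2) → 1 H
  atom 9: C, bond orders sum to 3 (valence 4) → 1 H
  atom 10: S, bond orders sum to 1 (valence 2) → 1 H
  atom 11: C, bond orders sum to 3 (valence 4) → 1 H
  atom 12: F (halogen, monovalent) → 0 H
Totals → C:7, H:12, F:1, N:1, O:1, S:2.
In Hill order: C7H12FNOS2.

C7H12FNOS2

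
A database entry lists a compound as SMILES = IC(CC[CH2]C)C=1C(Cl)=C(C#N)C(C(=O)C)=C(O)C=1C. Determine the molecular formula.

Walk through each heavy atom and fill implicit hydrogens from standard valence (C 4, N 3, O 2, S 2, halogen 1):
  atom 1: I (halogen, monovalent) → 0 H
  atom 2: C, bond orders sum to 3 (valence 4) → 1 H
  atom 3: C, bond orders sum to 2 (valence 4) → 2 H
  atom 4: C, bond orders sum to 2 (valence 4) → 2 H
  atom 5: C with explicit H count 2
  atom 6: C, bond orders sum to 1 (valence 4) → 3 H
  atom 7: C, bond orders sum to 4 (valence 4) → 0 H
  atom 8: C, bond orders sum to 4 (valence 4) → 0 H
  atom 9: Cl (halogen, monovalent) → 0 H
  atom 10: C, bond orders sum to 4 (valence 4) → 0 H
  atom 11: C, bond orders sum to 4 (valence 4) → 0 H
  atom 12: N, bond orders sum to 3 (valence 3) → 0 H
  atom 13: C, bond orders sum to 4 (valence 4) → 0 H
  atom 14: C, bond orders sum to 4 (valence 4) → 0 H
  atom 15: O, bond orders sum to 2 (valence 2) → 0 H
  atom 16: C, bond orders sum to 1 (valence 4) → 3 H
  atom 17: C, bond orders sum to 4 (valence 4) → 0 H
  atom 18: O, bond orders sum to 1 (valence 2) → 1 H
  atom 19: C, bond orders sum to 4 (valence 4) → 0 H
  atom 20: C, bond orders sum to 1 (valence 4) → 3 H
Totals → C:15, H:17, Cl:1, I:1, N:1, O:2.
In Hill order: C15H17ClINO2.

C15H17ClINO2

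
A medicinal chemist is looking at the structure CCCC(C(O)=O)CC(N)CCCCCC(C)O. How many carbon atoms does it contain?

Count every carbon token in the SMILES (each C, including those in ring-closure positions and inside branches).
Carbon count: 14.

14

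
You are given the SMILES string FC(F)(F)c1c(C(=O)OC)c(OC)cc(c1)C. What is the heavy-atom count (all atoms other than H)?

Every atom symbol written in the SMILES (organic subset) is one heavy atom; implicit H are not written.
Heavy atoms by element → C:11, F:3, O:3.
Total: 17.

17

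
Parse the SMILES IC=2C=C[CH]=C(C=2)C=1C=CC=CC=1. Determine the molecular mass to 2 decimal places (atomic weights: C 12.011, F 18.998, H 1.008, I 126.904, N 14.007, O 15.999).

280.11 g/mol

First, the molecular formula is C12H9I (counting implicit H from valence).
  C: 12 × 12.011 = 144.132
  H: 9 × 1.008 = 9.072
  I: 1 × 126.904 = 126.904
Sum: 12×12.011 + 9×1.008 + 1×126.904 = 280.108 → 280.11 g/mol.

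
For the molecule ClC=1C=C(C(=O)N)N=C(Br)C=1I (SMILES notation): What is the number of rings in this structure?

In SMILES, each pair of matching ring-closure digits denotes one ring-closing bond; the number of such bonds equals the number of independent rings.
Ring-closure bonds here: 1.

1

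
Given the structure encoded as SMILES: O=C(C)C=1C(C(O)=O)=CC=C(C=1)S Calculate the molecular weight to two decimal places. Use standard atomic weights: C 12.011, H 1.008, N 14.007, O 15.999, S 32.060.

First, the molecular formula is C9H8O3S (counting implicit H from valence).
  C: 9 × 12.011 = 108.099
  H: 8 × 1.008 = 8.064
  O: 3 × 15.999 = 47.997
  S: 1 × 32.060 = 32.060
Sum: 9×12.011 + 8×1.008 + 3×15.999 + 1×32.060 = 196.220 → 196.22 g/mol.

196.22 g/mol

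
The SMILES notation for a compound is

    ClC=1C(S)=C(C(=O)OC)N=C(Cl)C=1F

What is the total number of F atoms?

Scan the SMILES for F atoms (remember two-letter symbols like Cl and Br are single atoms).
Fluorine count: 1.

1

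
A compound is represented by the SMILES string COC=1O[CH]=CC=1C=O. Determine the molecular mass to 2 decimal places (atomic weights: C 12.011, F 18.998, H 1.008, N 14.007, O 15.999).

First, the molecular formula is C6H6O3 (counting implicit H from valence).
  C: 6 × 12.011 = 72.066
  H: 6 × 1.008 = 6.048
  O: 3 × 15.999 = 47.997
Sum: 6×12.011 + 6×1.008 + 3×15.999 = 126.111 → 126.11 g/mol.

126.11 g/mol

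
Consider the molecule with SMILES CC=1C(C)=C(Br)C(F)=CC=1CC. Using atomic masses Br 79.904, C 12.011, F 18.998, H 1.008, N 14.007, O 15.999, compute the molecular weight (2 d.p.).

231.11 g/mol

First, the molecular formula is C10H12BrF (counting implicit H from valence).
  Br: 1 × 79.904 = 79.904
  C: 10 × 12.011 = 120.110
  F: 1 × 18.998 = 18.998
  H: 12 × 1.008 = 12.096
Sum: 1×79.904 + 10×12.011 + 1×18.998 + 12×1.008 = 231.108 → 231.11 g/mol.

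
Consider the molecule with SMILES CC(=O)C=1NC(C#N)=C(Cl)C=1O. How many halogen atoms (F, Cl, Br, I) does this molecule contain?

1

Halogen atoms appear at heavy-atom position 10 (1×Cl).
Other groups present: 1 hydroxyl, 1 ketone, 1 nitrile.
Halogen count: 1.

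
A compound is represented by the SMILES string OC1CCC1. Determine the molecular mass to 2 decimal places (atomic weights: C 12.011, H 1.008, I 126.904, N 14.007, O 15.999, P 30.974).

72.11 g/mol

First, the molecular formula is C4H8O (counting implicit H from valence).
  C: 4 × 12.011 = 48.044
  H: 8 × 1.008 = 8.064
  O: 1 × 15.999 = 15.999
Sum: 4×12.011 + 8×1.008 + 1×15.999 = 72.107 → 72.11 g/mol.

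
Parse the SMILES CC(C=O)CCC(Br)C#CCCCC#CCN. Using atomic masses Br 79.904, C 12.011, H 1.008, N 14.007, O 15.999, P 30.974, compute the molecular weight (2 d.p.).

298.22 g/mol

First, the molecular formula is C14H20BrNO (counting implicit H from valence).
  Br: 1 × 79.904 = 79.904
  C: 14 × 12.011 = 168.154
  H: 20 × 1.008 = 20.160
  N: 1 × 14.007 = 14.007
  O: 1 × 15.999 = 15.999
Sum: 1×79.904 + 14×12.011 + 20×1.008 + 1×14.007 + 1×15.999 = 298.224 → 298.22 g/mol.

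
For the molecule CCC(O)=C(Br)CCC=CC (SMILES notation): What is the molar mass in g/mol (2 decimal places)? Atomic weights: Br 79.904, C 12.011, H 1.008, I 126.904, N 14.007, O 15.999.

First, the molecular formula is C9H15BrO (counting implicit H from valence).
  Br: 1 × 79.904 = 79.904
  C: 9 × 12.011 = 108.099
  H: 15 × 1.008 = 15.120
  O: 1 × 15.999 = 15.999
Sum: 1×79.904 + 9×12.011 + 15×1.008 + 1×15.999 = 219.122 → 219.12 g/mol.

219.12 g/mol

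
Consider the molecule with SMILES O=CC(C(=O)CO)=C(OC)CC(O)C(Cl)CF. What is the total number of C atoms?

10

Count every carbon token in the SMILES (each C, including those in ring-closure positions and inside branches).
Carbon count: 10.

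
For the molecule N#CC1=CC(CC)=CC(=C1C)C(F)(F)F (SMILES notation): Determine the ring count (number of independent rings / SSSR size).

In SMILES, each pair of matching ring-closure digits denotes one ring-closing bond; the number of such bonds equals the number of independent rings.
Ring-closure bonds here: 1.

1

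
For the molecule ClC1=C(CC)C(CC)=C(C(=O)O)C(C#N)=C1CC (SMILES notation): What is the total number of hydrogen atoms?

16

Walk through each heavy atom and fill implicit hydrogens from standard valence (C 4, N 3, O 2, S 2, halogen 1):
  atom 1: Cl (halogen, monovalent) → 0 H
  atom 2: C, bond orders sum to 4 (valence 4) → 0 H
  atom 3: C, bond orders sum to 4 (valence 4) → 0 H
  atom 4: C, bond orders sum to 2 (valence 4) → 2 H
  atom 5: C, bond orders sum to 1 (valence 4) → 3 H
  atom 6: C, bond orders sum to 4 (valence 4) → 0 H
  atom 7: C, bond orders sum to 2 (valence 4) → 2 H
  atom 8: C, bond orders sum to 1 (valence 4) → 3 H
  atom 9: C, bond orders sum to 4 (valence 4) → 0 H
  atom 10: C, bond orders sum to 4 (valence 4) → 0 H
  atom 11: O, bond orders sum to 2 (valence 2) → 0 H
  atom 12: O, bond orders sum to 1 (valence 2) → 1 H
  atom 13: C, bond orders sum to 4 (valence 4) → 0 H
  atom 14: C, bond orders sum to 4 (valence 4) → 0 H
  atom 15: N, bond orders sum to 3 (valence 3) → 0 H
  atom 16: C, bond orders sum to 4 (valence 4) → 0 H
  atom 17: C, bond orders sum to 2 (valence 4) → 2 H
  atom 18: C, bond orders sum to 1 (valence 4) → 3 H
Total hydrogens: 16.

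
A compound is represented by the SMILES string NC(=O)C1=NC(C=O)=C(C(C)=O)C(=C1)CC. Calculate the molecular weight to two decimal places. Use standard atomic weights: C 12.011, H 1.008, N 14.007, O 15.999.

First, the molecular formula is C11H12N2O3 (counting implicit H from valence).
  C: 11 × 12.011 = 132.121
  H: 12 × 1.008 = 12.096
  N: 2 × 14.007 = 28.014
  O: 3 × 15.999 = 47.997
Sum: 11×12.011 + 12×1.008 + 2×14.007 + 3×15.999 = 220.228 → 220.23 g/mol.

220.23 g/mol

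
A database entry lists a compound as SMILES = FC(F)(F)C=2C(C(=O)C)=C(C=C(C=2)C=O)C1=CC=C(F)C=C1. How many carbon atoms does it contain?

Count every carbon token in the SMILES (each C, including those in ring-closure positions and inside branches).
Carbon count: 16.

16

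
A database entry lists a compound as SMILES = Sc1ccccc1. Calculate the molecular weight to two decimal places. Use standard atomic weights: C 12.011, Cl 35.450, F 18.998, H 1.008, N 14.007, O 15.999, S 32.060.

First, the molecular formula is C6H6S (counting implicit H from valence).
  C: 6 × 12.011 = 72.066
  H: 6 × 1.008 = 6.048
  S: 1 × 32.060 = 32.060
Sum: 6×12.011 + 6×1.008 + 1×32.060 = 110.174 → 110.17 g/mol.

110.17 g/mol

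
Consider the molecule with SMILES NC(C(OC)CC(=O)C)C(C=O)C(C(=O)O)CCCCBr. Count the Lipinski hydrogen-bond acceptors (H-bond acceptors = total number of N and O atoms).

6

N atoms: 1; O atoms: 5.
Lipinski HBA = 1 + 5 = 6.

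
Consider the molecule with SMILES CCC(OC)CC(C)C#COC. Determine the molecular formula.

C10H18O2

Walk through each heavy atom and fill implicit hydrogens from standard valence (C 4, N 3, O 2, S 2, halogen 1):
  atom 1: C, bond orders sum to 1 (valence 4) → 3 H
  atom 2: C, bond orders sum to 2 (valence 4) → 2 H
  atom 3: C, bond orders sum to 3 (valence 4) → 1 H
  atom 4: O, bond orders sum to 2 (valence 2) → 0 H
  atom 5: C, bond orders sum to 1 (valence 4) → 3 H
  atom 6: C, bond orders sum to 2 (valence 4) → 2 H
  atom 7: C, bond orders sum to 3 (valence 4) → 1 H
  atom 8: C, bond orders sum to 1 (valence 4) → 3 H
  atom 9: C, bond orders sum to 4 (valence 4) → 0 H
  atom 10: C, bond orders sum to 4 (valence 4) → 0 H
  atom 11: O, bond orders sum to 2 (valence 2) → 0 H
  atom 12: C, bond orders sum to 1 (valence 4) → 3 H
Totals → C:10, H:18, O:2.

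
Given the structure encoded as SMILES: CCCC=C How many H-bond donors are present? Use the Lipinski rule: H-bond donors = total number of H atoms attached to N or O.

0

Donors: find every N or O and count the H atoms it carries.
  (no N or O atoms present)
Lipinski HBD = 0.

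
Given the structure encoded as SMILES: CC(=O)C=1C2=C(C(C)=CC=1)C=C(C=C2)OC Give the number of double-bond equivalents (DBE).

8

Molecular formula: C14H14O2.
DoU = (2C + 2 + N − H − X) / 2, where X is the halogen count and O/S are ignored.
    = (2·14 + 2 + 0 − 14 − 0) / 2 = 16 / 2 = 8.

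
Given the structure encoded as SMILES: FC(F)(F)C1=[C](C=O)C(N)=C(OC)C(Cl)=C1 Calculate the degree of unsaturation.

5

Molecular formula: C9H7ClF3NO2.
DoU = (2C + 2 + N − H − X) / 2, where X is the halogen count and O/S are ignored.
    = (2·9 + 2 + 1 − 7 − 4) / 2 = 10 / 2 = 5.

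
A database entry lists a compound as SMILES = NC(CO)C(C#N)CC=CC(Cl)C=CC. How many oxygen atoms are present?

1

Scan the SMILES for O atoms (remember two-letter symbols like Cl and Br are single atoms).
Oxygen count: 1.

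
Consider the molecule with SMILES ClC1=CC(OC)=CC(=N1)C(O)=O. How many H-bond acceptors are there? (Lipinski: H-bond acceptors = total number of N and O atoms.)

N atoms: 1; O atoms: 3.
Lipinski HBA = 1 + 3 = 4.

4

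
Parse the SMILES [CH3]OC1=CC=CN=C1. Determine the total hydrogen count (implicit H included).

Walk through each heavy atom and fill implicit hydrogens from standard valence (C 4, N 3, O 2, S 2, halogen 1):
  atom 1: C with explicit H count 3
  atom 2: O, bond orders sum to 2 (valence 2) → 0 H
  atom 3: C, bond orders sum to 4 (valence 4) → 0 H
  atom 4: C, bond orders sum to 3 (valence 4) → 1 H
  atom 5: C, bond orders sum to 3 (valence 4) → 1 H
  atom 6: C, bond orders sum to 3 (valence 4) → 1 H
  atom 7: N, bond orders sum to 3 (valence 3) → 0 H
  atom 8: C, bond orders sum to 3 (valence 4) → 1 H
Total hydrogens: 7.

7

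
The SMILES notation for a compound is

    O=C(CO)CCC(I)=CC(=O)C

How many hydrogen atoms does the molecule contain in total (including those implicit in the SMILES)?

11

Walk through each heavy atom and fill implicit hydrogens from standard valence (C 4, N 3, O 2, S 2, halogen 1):
  atom 1: O, bond orders sum to 2 (valence 2) → 0 H
  atom 2: C, bond orders sum to 4 (valence 4) → 0 H
  atom 3: C, bond orders sum to 2 (valence 4) → 2 H
  atom 4: O, bond orders sum to 1 (valence 2) → 1 H
  atom 5: C, bond orders sum to 2 (valence 4) → 2 H
  atom 6: C, bond orders sum to 2 (valence 4) → 2 H
  atom 7: C, bond orders sum to 4 (valence 4) → 0 H
  atom 8: I (halogen, monovalent) → 0 H
  atom 9: C, bond orders sum to 3 (valence 4) → 1 H
  atom 10: C, bond orders sum to 4 (valence 4) → 0 H
  atom 11: O, bond orders sum to 2 (valence 2) → 0 H
  atom 12: C, bond orders sum to 1 (valence 4) → 3 H
Total hydrogens: 11.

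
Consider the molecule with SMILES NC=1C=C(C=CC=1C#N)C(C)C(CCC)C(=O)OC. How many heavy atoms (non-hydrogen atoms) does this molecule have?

Every atom symbol written in the SMILES (organic subset) is one heavy atom; implicit H are not written.
Heavy atoms by element → C:15, N:2, O:2.
Total: 19.

19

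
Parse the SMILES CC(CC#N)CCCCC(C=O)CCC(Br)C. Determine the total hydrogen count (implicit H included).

24

Walk through each heavy atom and fill implicit hydrogens from standard valence (C 4, N 3, O 2, S 2, halogen 1):
  atom 1: C, bond orders sum to 1 (valence 4) → 3 H
  atom 2: C, bond orders sum to 3 (valence 4) → 1 H
  atom 3: C, bond orders sum to 2 (valence 4) → 2 H
  atom 4: C, bond orders sum to 4 (valence 4) → 0 H
  atom 5: N, bond orders sum to 3 (valence 3) → 0 H
  atom 6: C, bond orders sum to 2 (valence 4) → 2 H
  atom 7: C, bond orders sum to 2 (valence 4) → 2 H
  atom 8: C, bond orders sum to 2 (valence 4) → 2 H
  atom 9: C, bond orders sum to 2 (valence 4) → 2 H
  atom 10: C, bond orders sum to 3 (valence 4) → 1 H
  atom 11: C, bond orders sum to 3 (valence 4) → 1 H
  atom 12: O, bond orders sum to 2 (valence 2) → 0 H
  atom 13: C, bond orders sum to 2 (valence 4) → 2 H
  atom 14: C, bond orders sum to 2 (valence 4) → 2 H
  atom 15: C, bond orders sum to 3 (valence 4) → 1 H
  atom 16: Br (halogen, monovalent) → 0 H
  atom 17: C, bond orders sum to 1 (valence 4) → 3 H
Total hydrogens: 24.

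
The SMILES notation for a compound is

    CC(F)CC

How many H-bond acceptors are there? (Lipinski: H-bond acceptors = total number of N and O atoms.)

0

N atoms: 0; O atoms: 0.
Lipinski HBA = 0 + 0 = 0.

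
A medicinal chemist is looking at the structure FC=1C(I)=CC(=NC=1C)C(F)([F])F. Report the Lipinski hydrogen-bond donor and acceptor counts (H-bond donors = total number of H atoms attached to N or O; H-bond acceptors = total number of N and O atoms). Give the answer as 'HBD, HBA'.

0, 1

Donors: find every N or O and count the H atoms it carries.
  atom 7 (N): bond orders sum to 3 → 0 H
Lipinski HBD = 0.
Acceptors: N atoms = 1, O atoms = 0 → HBA = 1.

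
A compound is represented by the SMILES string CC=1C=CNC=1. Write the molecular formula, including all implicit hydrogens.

Walk through each heavy atom and fill implicit hydrogens from standard valence (C 4, N 3, O 2, S 2, halogen 1):
  atom 1: C, bond orders sum to 1 (valence 4) → 3 H
  atom 2: C, bond orders sum to 4 (valence 4) → 0 H
  atom 3: C, bond orders sum to 3 (valence 4) → 1 H
  atom 4: C, bond orders sum to 3 (valence 4) → 1 H
  atom 5: N, bond orders sum to 2 (valence 3) → 1 H
  atom 6: C, bond orders sum to 3 (valence 4) → 1 H
Totals → C:5, H:7, N:1.

C5H7N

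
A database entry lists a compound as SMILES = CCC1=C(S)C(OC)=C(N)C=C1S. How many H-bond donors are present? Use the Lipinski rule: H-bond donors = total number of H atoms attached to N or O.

2

Donors: find every N or O and count the H atoms it carries.
  atom 7 (O): bond orders sum to 2 → 0 H
  atom 10 (N): bond orders sum to 1 → 2 H
Lipinski HBD = 2.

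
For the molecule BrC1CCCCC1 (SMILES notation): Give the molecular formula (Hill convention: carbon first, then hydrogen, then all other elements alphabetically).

C6H11Br

Walk through each heavy atom and fill implicit hydrogens from standard valence (C 4, N 3, O 2, S 2, halogen 1):
  atom 1: Br (halogen, monovalent) → 0 H
  atom 2: C, bond orders sum to 3 (valence 4) → 1 H
  atom 3: C, bond orders sum to 2 (valence 4) → 2 H
  atom 4: C, bond orders sum to 2 (valence 4) → 2 H
  atom 5: C, bond orders sum to 2 (valence 4) → 2 H
  atom 6: C, bond orders sum to 2 (valence 4) → 2 H
  atom 7: C, bond orders sum to 2 (valence 4) → 2 H
Totals → C:6, H:11, Br:1.
In Hill order: C6H11Br.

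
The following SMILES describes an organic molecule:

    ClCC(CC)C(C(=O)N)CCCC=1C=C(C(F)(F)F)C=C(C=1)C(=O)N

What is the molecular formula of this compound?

Walk through each heavy atom and fill implicit hydrogens from standard valence (C 4, N 3, O 2, S 2, halogen 1):
  atom 1: Cl (halogen, monovalent) → 0 H
  atom 2: C, bond orders sum to 2 (valence 4) → 2 H
  atom 3: C, bond orders sum to 3 (valence 4) → 1 H
  atom 4: C, bond orders sum to 2 (valence 4) → 2 H
  atom 5: C, bond orders sum to 1 (valence 4) → 3 H
  atom 6: C, bond orders sum to 3 (valence 4) → 1 H
  atom 7: C, bond orders sum to 4 (valence 4) → 0 H
  atom 8: O, bond orders sum to 2 (valence 2) → 0 H
  atom 9: N, bond orders sum to 1 (valence 3) → 2 H
  atom 10: C, bond orders sum to 2 (valence 4) → 2 H
  atom 11: C, bond orders sum to 2 (valence 4) → 2 H
  atom 12: C, bond orders sum to 2 (valence 4) → 2 H
  atom 13: C, bond orders sum to 4 (valence 4) → 0 H
  atom 14: C, bond orders sum to 3 (valence 4) → 1 H
  atom 15: C, bond orders sum to 4 (valence 4) → 0 H
  atom 16: C, bond orders sum to 4 (valence 4) → 0 H
  atom 17: F (halogen, monovalent) → 0 H
  atom 18: F (halogen, monovalent) → 0 H
  atom 19: F (halogen, monovalent) → 0 H
  atom 20: C, bond orders sum to 3 (valence 4) → 1 H
  atom 21: C, bond orders sum to 4 (valence 4) → 0 H
  atom 22: C, bond orders sum to 3 (valence 4) → 1 H
  atom 23: C, bond orders sum to 4 (valence 4) → 0 H
  atom 24: O, bond orders sum to 2 (valence 2) → 0 H
  atom 25: N, bond orders sum to 1 (valence 3) → 2 H
Totals → C:17, H:22, Cl:1, F:3, N:2, O:2.
In Hill order: C17H22ClF3N2O2.

C17H22ClF3N2O2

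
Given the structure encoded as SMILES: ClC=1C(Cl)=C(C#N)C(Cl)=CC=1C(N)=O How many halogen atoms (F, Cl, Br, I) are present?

Halogen atoms appear at heavy-atom positions 1, 4, 9 (3×Cl).
Other groups present: 1 amide, 1 nitrile.
Halogen count: 3.

3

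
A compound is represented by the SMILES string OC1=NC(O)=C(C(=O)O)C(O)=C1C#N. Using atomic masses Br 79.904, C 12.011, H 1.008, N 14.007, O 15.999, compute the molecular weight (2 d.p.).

196.12 g/mol

First, the molecular formula is C7H4N2O5 (counting implicit H from valence).
  C: 7 × 12.011 = 84.077
  H: 4 × 1.008 = 4.032
  N: 2 × 14.007 = 28.014
  O: 5 × 15.999 = 79.995
Sum: 7×12.011 + 4×1.008 + 2×14.007 + 5×15.999 = 196.118 → 196.12 g/mol.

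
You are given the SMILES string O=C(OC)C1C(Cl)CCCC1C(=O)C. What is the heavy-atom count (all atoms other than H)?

Every atom symbol written in the SMILES (organic subset) is one heavy atom; implicit H are not written.
Heavy atoms by element → C:10, Cl:1, O:3.
Total: 14.

14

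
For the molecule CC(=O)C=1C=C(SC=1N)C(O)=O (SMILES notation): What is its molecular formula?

Walk through each heavy atom and fill implicit hydrogens from standard valence (C 4, N 3, O 2, S 2, halogen 1):
  atom 1: C, bond orders sum to 1 (valence 4) → 3 H
  atom 2: C, bond orders sum to 4 (valence 4) → 0 H
  atom 3: O, bond orders sum to 2 (valence 2) → 0 H
  atom 4: C, bond orders sum to 4 (valence 4) → 0 H
  atom 5: C, bond orders sum to 3 (valence 4) → 1 H
  atom 6: C, bond orders sum to 4 (valence 4) → 0 H
  atom 7: S, bond orders sum to 2 (valence 2) → 0 H
  atom 8: C, bond orders sum to 4 (valence 4) → 0 H
  atom 9: N, bond orders sum to 1 (valence 3) → 2 H
  atom 10: C, bond orders sum to 4 (valence 4) → 0 H
  atom 11: O, bond orders sum to 1 (valence 2) → 1 H
  atom 12: O, bond orders sum to 2 (valence 2) → 0 H
Totals → C:7, H:7, N:1, O:3, S:1.
In Hill order: C7H7NO3S.

C7H7NO3S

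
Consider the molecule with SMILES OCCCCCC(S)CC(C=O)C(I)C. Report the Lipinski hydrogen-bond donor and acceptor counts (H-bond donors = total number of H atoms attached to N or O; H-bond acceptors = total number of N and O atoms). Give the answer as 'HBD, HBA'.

Donors: find every N or O and count the H atoms it carries.
  atom 1 (O): bond orders sum to 1 → 1 H
  atom 12 (O): bond orders sum to 2 → 0 H
Lipinski HBD = 1.
Acceptors: N atoms = 0, O atoms = 2 → HBA = 2.

1, 2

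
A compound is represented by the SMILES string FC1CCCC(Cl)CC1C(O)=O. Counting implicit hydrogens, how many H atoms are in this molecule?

12

Walk through each heavy atom and fill implicit hydrogens from standard valence (C 4, N 3, O 2, S 2, halogen 1):
  atom 1: F (halogen, monovalent) → 0 H
  atom 2: C, bond orders sum to 3 (valence 4) → 1 H
  atom 3: C, bond orders sum to 2 (valence 4) → 2 H
  atom 4: C, bond orders sum to 2 (valence 4) → 2 H
  atom 5: C, bond orders sum to 2 (valence 4) → 2 H
  atom 6: C, bond orders sum to 3 (valence 4) → 1 H
  atom 7: Cl (halogen, monovalent) → 0 H
  atom 8: C, bond orders sum to 2 (valence 4) → 2 H
  atom 9: C, bond orders sum to 3 (valence 4) → 1 H
  atom 10: C, bond orders sum to 4 (valence 4) → 0 H
  atom 11: O, bond orders sum to 1 (valence 2) → 1 H
  atom 12: O, bond orders sum to 2 (valence 2) → 0 H
Total hydrogens: 12.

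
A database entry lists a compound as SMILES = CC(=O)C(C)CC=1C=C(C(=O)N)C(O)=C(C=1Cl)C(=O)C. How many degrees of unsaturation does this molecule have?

Molecular formula: C14H16ClNO4.
DoU = (2C + 2 + N − H − X) / 2, where X is the halogen count and O/S are ignored.
    = (2·14 + 2 + 1 − 16 − 1) / 2 = 14 / 2 = 7.

7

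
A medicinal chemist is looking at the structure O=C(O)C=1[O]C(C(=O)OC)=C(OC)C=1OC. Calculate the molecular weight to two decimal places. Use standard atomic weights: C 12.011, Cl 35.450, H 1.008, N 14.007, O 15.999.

First, the molecular formula is C9H10O7 (counting implicit H from valence).
  C: 9 × 12.011 = 108.099
  H: 10 × 1.008 = 10.080
  O: 7 × 15.999 = 111.993
Sum: 9×12.011 + 10×1.008 + 7×15.999 = 230.172 → 230.17 g/mol.

230.17 g/mol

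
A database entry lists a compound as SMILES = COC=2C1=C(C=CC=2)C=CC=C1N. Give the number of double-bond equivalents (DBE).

7

Molecular formula: C11H11NO.
DoU = (2C + 2 + N − H − X) / 2, where X is the halogen count and O/S are ignored.
    = (2·11 + 2 + 1 − 11 − 0) / 2 = 14 / 2 = 7.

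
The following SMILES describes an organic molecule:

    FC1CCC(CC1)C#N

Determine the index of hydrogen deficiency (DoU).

Degree of unsaturation = (number of rings) + (number of π bonds).
Ring closures in the SMILES: 1.
π bonds: 1 triple bond (each 2 DoU) → 2 DoU from unsaturation.
Total DoU = 1 + 2 = 3.

3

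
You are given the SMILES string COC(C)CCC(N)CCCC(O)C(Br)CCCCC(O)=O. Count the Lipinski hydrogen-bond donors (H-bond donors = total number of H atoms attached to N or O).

Donors: find every N or O and count the H atoms it carries.
  atom 2 (O): bond orders sum to 2 → 0 H
  atom 8 (N): bond orders sum to 1 → 2 H
  atom 13 (O): bond orders sum to 1 → 1 H
  atom 21 (O): bond orders sum to 1 → 1 H
  atom 22 (O): bond orders sum to 2 → 0 H
Lipinski HBD = 4.

4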